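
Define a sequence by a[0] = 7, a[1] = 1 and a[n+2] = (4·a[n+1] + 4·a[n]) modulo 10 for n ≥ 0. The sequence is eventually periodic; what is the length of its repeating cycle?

a[0] = 7; a[1] = 1; a[2] = 2; a[3] = 2; a[4] = 6; a[5] = 2; a[6] = 2.
Since (a[5], a[6]) = (a[2], a[3]) = (2, 2) (two consecutive terms determine the rest), the sequence is eventually periodic: after a pre-period of length 2 it cycles with period 3.

3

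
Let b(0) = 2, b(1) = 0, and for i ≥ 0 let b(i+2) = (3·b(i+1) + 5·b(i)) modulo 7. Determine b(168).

Computing terms: b(0) = 2; b(1) = 0; b(2) = 3; b(3) = 2; b(4) = 0.
Since (b(3), b(4)) = (b(0), b(1)) = (2, 0) (two consecutive terms determine the rest), the sequence is periodic with period 3.
So b(168) = b(0 + ((168-0) mod 3)) = b(0) = 2.

2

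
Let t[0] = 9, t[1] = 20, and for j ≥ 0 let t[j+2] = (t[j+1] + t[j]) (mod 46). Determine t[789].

Listing terms: t[0] = 9; t[1] = 20; t[2] = 29; t[3] = 3; t[4] = 32; t[5] = 35; t[6] = 21; t[7] = 10; t[8] = 31; t[9] = 41; t[10] = 26; t[11] = 21; t[12] = 1; t[13] = 22; t[14] = 23; t[15] = 45; t[16] = 22; t[17] = 21; t[18] = 43; t[19] = 18; t[20] = 15; t[21] = 33; t[22] = 2; t[23] = 35; t[24] = 37; t[25] = 26; t[26] = 17; t[27] = 43; t[28] = 14; t[29] = 11; t[30] = 25; t[31] = 36; t[32] = 15; t[33] = 5; t[34] = 20; t[35] = 25; t[36] = 45; t[37] = 24; t[38] = 23; t[39] = 1; t[40] = 24; t[41] = 25; t[42] = 3; t[43] = 28; t[44] = 31; t[45] = 13; t[46] = 44; t[47] = 11; t[48] = 9; t[49] = 20.
Since (t[48], t[49]) = (t[0], t[1]) = (9, 20) (two consecutive terms determine the rest), the sequence is periodic with period 48.
(789 - 0) mod 48 = 21, so t[789] = t[21] = 33.

33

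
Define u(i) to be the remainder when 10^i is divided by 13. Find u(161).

4

u(1) = 10,  u(2) = 9,  u(3) = 12,  u(4) = 3,  u(5) = 4,  u(6) = 1,  u(7) = 10.
Since u(7) = u(1) = 10, the sequence is periodic with period 6.
So u(161) = u(1 + ((161-1) mod 6)) = u(5) = 4.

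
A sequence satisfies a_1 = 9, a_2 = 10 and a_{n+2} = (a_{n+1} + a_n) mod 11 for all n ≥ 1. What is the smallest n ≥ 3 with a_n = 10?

a_1 = 9,  a_2 = 10,  a_3 = 8,  a_4 = 7,  a_5 = 4,  a_6 = 0,  a_7 = 4,  a_8 = 4,  a_9 = 8,  a_{10} = 1,  a_{11} = 9,  a_{12} = 10.
The sequence repeats with period 10.
The value 10 next appears (with n ≥ 3) at a_{12}.

12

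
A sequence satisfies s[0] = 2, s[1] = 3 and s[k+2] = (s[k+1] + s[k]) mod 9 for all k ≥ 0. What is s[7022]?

s[0] = 2,  s[1] = 3,  s[2] = 5,  s[3] = 8,  s[4] = 4,  s[5] = 3,  s[6] = 7,  s[7] = 1,  s[8] = 8,  s[9] = 0,  s[10] = 8,  s[11] = 8,  s[12] = 7,  s[13] = 6,  s[14] = 4,  s[15] = 1,  s[16] = 5,  s[17] = 6,  s[18] = 2,  s[19] = 8,  s[20] = 1,  s[21] = 0,  s[22] = 1,  s[23] = 1,  s[24] = 2,  s[25] = 3.
Since (s[24], s[25]) = (s[0], s[1]) = (2, 3) (two consecutive terms determine the rest), the sequence is periodic with period 24.
So s[7022] = s[0 + ((7022-0) mod 24)] = s[14] = 4.

4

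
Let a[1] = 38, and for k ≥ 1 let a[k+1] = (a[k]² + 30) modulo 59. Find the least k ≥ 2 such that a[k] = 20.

We have a[1] = 38,  a[2] = 58,  a[3] = 31,  a[4] = 47,  a[5] = 56,  a[6] = 39,  a[7] = 17,  a[8] = 24,  a[9] = 16,  a[10] = 50,  a[11] = 52,  a[12] = 20,  a[13] = 17.
Since a[13] = a[7] = 17, the sequence is eventually periodic: after a pre-period of length 6 it cycles with period 6.
The value 20 first appears (with k ≥ 2) at a[12].

12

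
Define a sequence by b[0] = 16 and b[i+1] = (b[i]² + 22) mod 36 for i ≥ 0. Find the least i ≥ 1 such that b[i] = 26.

We have b[0] = 16, b[1] = 26, b[2] = 14, b[3] = 2, b[4] = 26.
Since b[4] = b[1] = 26, the sequence is eventually periodic: after a pre-period of length 1 it cycles with period 3.
The value 26 first appears (with i ≥ 1) at b[1].

1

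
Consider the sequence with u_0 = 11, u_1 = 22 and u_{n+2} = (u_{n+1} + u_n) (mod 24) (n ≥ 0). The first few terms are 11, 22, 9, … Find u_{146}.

Computing terms: u_0 = 11; u_1 = 22; u_2 = 9; u_3 = 7; u_4 = 16; u_5 = 23; u_6 = 15; u_7 = 14; u_8 = 5; u_9 = 19; u_{10} = 0; u_{11} = 19; u_{12} = 19; u_{13} = 14; u_{14} = 9; u_{15} = 23; u_{16} = 8; u_{17} = 7; u_{18} = 15; u_{19} = 22; u_{20} = 13; u_{21} = 11; u_{22} = 0; u_{23} = 11; u_{24} = 11; u_{25} = 22.
The sequence repeats with period 24.
So u_{146} = u_{0 + ((146-0) mod 24)} = u_2 = 9.

9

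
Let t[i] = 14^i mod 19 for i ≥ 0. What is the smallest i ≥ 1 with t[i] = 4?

8

Listing terms: t[0] = 1; t[1] = 14; t[2] = 6; t[3] = 8; t[4] = 17; t[5] = 10; t[6] = 7; t[7] = 3; t[8] = 4; t[9] = 18; t[10] = 5; t[11] = 13; t[12] = 11; t[13] = 2; t[14] = 9; t[15] = 12; t[16] = 16; t[17] = 15; t[18] = 1.
Since t[18] = t[0] = 1, the sequence is periodic with period 18.
The value 4 first appears (with i ≥ 1) at t[8].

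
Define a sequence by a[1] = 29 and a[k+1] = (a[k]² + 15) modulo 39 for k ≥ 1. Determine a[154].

37

Listing terms: a[1] = 29, a[2] = 37, a[3] = 19, a[4] = 25, a[5] = 16, a[6] = 37.
Since a[6] = a[2] = 37, the sequence is eventually periodic: after a pre-period of length 1 it cycles with period 4.
For k ≥ 2, a[k] depends only on (k - 2) mod 4. (154 - 2) mod 4 = 0, so a[154] = a[2] = 37.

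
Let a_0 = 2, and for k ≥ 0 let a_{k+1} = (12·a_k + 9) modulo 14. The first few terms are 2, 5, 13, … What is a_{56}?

13

We have a_0 = 2, a_1 = 5, a_2 = 13, a_3 = 11, a_4 = 1, a_5 = 7, a_6 = 9, a_7 = 5.
Since a_7 = a_1 = 5, the sequence is eventually periodic: after a pre-period of length 1 it cycles with period 6.
For k ≥ 1, a_k depends only on (k - 1) mod 6. (56 - 1) mod 6 = 1, so a_{56} = a_2 = 13.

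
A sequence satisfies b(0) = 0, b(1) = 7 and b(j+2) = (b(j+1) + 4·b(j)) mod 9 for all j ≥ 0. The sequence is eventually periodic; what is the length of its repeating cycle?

24

Computing terms: b(0) = 0,  b(1) = 7,  b(2) = 7,  b(3) = 8,  b(4) = 0,  b(5) = 5,  b(6) = 5,  b(7) = 7,  b(8) = 0,  b(9) = 1,  b(10) = 1,  b(11) = 5,  b(12) = 0,  b(13) = 2,  b(14) = 2,  b(15) = 1,  b(16) = 0,  b(17) = 4,  b(18) = 4,  b(19) = 2,  b(20) = 0,  b(21) = 8,  b(22) = 8,  b(23) = 4,  b(24) = 0,  b(25) = 7.
The sequence repeats with period 24.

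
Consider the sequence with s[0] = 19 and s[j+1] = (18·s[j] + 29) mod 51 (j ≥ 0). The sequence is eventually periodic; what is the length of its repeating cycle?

Listing terms: s[0] = 19, s[1] = 14, s[2] = 26, s[3] = 38, s[4] = 50, s[5] = 11, s[6] = 23, s[7] = 35, s[8] = 47, s[9] = 8, s[10] = 20, s[11] = 32, s[12] = 44, s[13] = 5, s[14] = 17, s[15] = 29, s[16] = 41, s[17] = 2, s[18] = 14.
Since s[18] = s[1] = 14, the sequence is eventually periodic: after a pre-period of length 1 it cycles with period 17.

17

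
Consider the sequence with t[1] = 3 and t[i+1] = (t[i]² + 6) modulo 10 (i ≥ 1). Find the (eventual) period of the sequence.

3

t[1] = 3, t[2] = 5, t[3] = 1, t[4] = 7, t[5] = 5.
Since t[5] = t[2] = 5, the sequence is eventually periodic: after a pre-period of length 1 it cycles with period 3.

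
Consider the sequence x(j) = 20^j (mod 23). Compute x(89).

20

We have x(0) = 1; x(1) = 20; x(2) = 9; x(3) = 19; x(4) = 12; x(5) = 10; x(6) = 16; x(7) = 21; x(8) = 6; x(9) = 5; x(10) = 8; x(11) = 22; x(12) = 3; x(13) = 14; x(14) = 4; x(15) = 11; x(16) = 13; x(17) = 7; x(18) = 2; x(19) = 17; x(20) = 18; x(21) = 15; x(22) = 1.
The sequence repeats with period 22.
So x(89) = x(0 + ((89-0) mod 22)) = x(1) = 20.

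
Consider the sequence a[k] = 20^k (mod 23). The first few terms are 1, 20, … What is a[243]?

20

We have a[0] = 1; a[1] = 20; a[2] = 9; a[3] = 19; a[4] = 12; a[5] = 10; a[6] = 16; a[7] = 21; a[8] = 6; a[9] = 5; a[10] = 8; a[11] = 22; a[12] = 3; a[13] = 14; a[14] = 4; a[15] = 11; a[16] = 13; a[17] = 7; a[18] = 2; a[19] = 17; a[20] = 18; a[21] = 15; a[22] = 1.
The sequence repeats with period 22.
So a[243] = a[0 + ((243-0) mod 22)] = a[1] = 20.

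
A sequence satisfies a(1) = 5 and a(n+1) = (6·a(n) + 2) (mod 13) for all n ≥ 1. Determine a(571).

We have a(1) = 5, a(2) = 6, a(3) = 12, a(4) = 9, a(5) = 4, a(6) = 0, a(7) = 2, a(8) = 1, a(9) = 8, a(10) = 11, a(11) = 3, a(12) = 7, a(13) = 5.
The sequence repeats with period 12.
So a(571) = a(1 + ((571-1) mod 12)) = a(7) = 2.

2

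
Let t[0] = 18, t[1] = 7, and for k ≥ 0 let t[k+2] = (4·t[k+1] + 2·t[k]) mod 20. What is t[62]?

t[0] = 18, t[1] = 7, t[2] = 4, t[3] = 10, t[4] = 8, t[5] = 12, t[6] = 4, t[7] = 0, t[8] = 8, t[9] = 12.
Since (t[8], t[9]) = (t[4], t[5]) = (8, 12) (two consecutive terms determine the rest), the sequence is eventually periodic: after a pre-period of length 4 it cycles with period 4.
For k ≥ 4, t[k] depends only on (k - 4) mod 4. (62 - 4) mod 4 = 2, so t[62] = t[6] = 4.

4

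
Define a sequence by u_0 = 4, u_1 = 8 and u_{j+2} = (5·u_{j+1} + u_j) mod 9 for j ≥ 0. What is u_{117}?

1

Computing terms: u_0 = 4,  u_1 = 8,  u_2 = 8,  u_3 = 3,  u_4 = 5,  u_5 = 1,  u_6 = 1,  u_7 = 6,  u_8 = 4,  u_9 = 8.
The sequence repeats with period 8.
So u_{117} = u_{0 + ((117-0) mod 8)} = u_5 = 1.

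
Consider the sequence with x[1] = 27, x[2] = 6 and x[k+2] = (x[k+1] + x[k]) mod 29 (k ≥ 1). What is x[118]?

x[1] = 27; x[2] = 6; x[3] = 4; x[4] = 10; x[5] = 14; x[6] = 24; x[7] = 9; x[8] = 4; x[9] = 13; x[10] = 17; x[11] = 1; x[12] = 18; x[13] = 19; x[14] = 8; x[15] = 27; x[16] = 6.
The sequence repeats with period 14.
So x[118] = x[1 + ((118-1) mod 14)] = x[6] = 24.

24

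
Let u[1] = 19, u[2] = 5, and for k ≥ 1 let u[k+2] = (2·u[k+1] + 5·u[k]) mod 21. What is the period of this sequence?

u[1] = 19, u[2] = 5, u[3] = 0, u[4] = 4, u[5] = 8, u[6] = 15, u[7] = 7, u[8] = 5, u[9] = 3, u[10] = 10, u[11] = 14, u[12] = 15, u[13] = 16, u[14] = 2, u[15] = 0, u[16] = 10, u[17] = 20, u[18] = 6, u[19] = 7, u[20] = 2, u[21] = 18, u[22] = 4, u[23] = 14, u[24] = 6, u[25] = 19, u[26] = 5.
Since (u[25], u[26]) = (u[1], u[2]) = (19, 5) (two consecutive terms determine the rest), the sequence is periodic with period 24.

24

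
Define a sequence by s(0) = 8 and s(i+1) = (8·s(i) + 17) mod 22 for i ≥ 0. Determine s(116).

21

We have s(0) = 8, s(1) = 15, s(2) = 5, s(3) = 13, s(4) = 11, s(5) = 17, s(6) = 21, s(7) = 9, s(8) = 1, s(9) = 3, s(10) = 19, s(11) = 15.
Since s(11) = s(1) = 15, the sequence is eventually periodic: after a pre-period of length 1 it cycles with period 10.
For i ≥ 1, s(i) depends only on (i - 1) mod 10. (116 - 1) mod 10 = 5, so s(116) = s(6) = 21.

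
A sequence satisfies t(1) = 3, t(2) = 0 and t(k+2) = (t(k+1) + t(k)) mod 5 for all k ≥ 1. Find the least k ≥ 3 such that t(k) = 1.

Computing terms: t(1) = 3, t(2) = 0, t(3) = 3, t(4) = 3, t(5) = 1, t(6) = 4, t(7) = 0, t(8) = 4, t(9) = 4, t(10) = 3, t(11) = 2, t(12) = 0, t(13) = 2, t(14) = 2, t(15) = 4, t(16) = 1, t(17) = 0, t(18) = 1, t(19) = 1, t(20) = 2, t(21) = 3, t(22) = 0.
The sequence repeats with period 20.
The value 1 first appears (with k ≥ 3) at t(5).

5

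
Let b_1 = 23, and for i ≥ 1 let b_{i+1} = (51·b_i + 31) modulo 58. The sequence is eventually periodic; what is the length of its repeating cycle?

Listing terms: b_1 = 23, b_2 = 44, b_3 = 13, b_4 = 56, b_5 = 45, b_6 = 6, b_7 = 47, b_8 = 50, b_9 = 29, b_{10} = 2, b_{11} = 17, b_{12} = 28, b_{13} = 9, b_{14} = 26, b_{15} = 23.
The sequence repeats with period 14.

14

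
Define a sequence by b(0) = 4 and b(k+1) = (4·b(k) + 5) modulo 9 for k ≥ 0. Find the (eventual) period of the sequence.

b(0) = 4,  b(1) = 3,  b(2) = 8,  b(3) = 1,  b(4) = 0,  b(5) = 5,  b(6) = 7,  b(7) = 6,  b(8) = 2,  b(9) = 4.
The sequence repeats with period 9.

9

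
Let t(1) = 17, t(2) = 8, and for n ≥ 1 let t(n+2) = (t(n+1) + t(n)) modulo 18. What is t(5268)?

9

Computing terms: t(1) = 17; t(2) = 8; t(3) = 7; t(4) = 15; t(5) = 4; t(6) = 1; t(7) = 5; t(8) = 6; t(9) = 11; t(10) = 17; t(11) = 10; t(12) = 9; t(13) = 1; t(14) = 10; t(15) = 11; t(16) = 3; t(17) = 14; t(18) = 17; t(19) = 13; t(20) = 12; t(21) = 7; t(22) = 1; t(23) = 8; t(24) = 9; t(25) = 17; t(26) = 8.
The sequence repeats with period 24.
(5268 - 1) mod 24 = 11, so t(5268) = t(12) = 9.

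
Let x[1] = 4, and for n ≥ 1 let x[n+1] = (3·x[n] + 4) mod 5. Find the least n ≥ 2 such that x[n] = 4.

5

Listing terms: x[1] = 4, x[2] = 1, x[3] = 2, x[4] = 0, x[5] = 4.
Since x[5] = x[1] = 4, the sequence is periodic with period 4.
The value 4 next appears (with n ≥ 2) at x[5].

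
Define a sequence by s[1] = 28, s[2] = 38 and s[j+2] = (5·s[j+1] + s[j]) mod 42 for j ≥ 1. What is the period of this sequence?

s[1] = 28,  s[2] = 38,  s[3] = 8,  s[4] = 36,  s[5] = 20,  s[6] = 10,  s[7] = 28,  s[8] = 24,  s[9] = 22,  s[10] = 8,  s[11] = 20,  s[12] = 24,  s[13] = 14,  s[14] = 10,  s[15] = 22,  s[16] = 36,  s[17] = 34,  s[18] = 38,  s[19] = 14,  s[20] = 24,  s[21] = 8,  s[22] = 22,  s[23] = 34,  s[24] = 24,  s[25] = 28,  s[26] = 38.
The sequence repeats with period 24.

24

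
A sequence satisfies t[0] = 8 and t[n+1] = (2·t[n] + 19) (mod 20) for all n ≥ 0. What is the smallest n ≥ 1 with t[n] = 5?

Listing terms: t[0] = 8, t[1] = 15, t[2] = 9, t[3] = 17, t[4] = 13, t[5] = 5, t[6] = 9.
Since t[6] = t[2] = 9, the sequence is eventually periodic: after a pre-period of length 2 it cycles with period 4.
The value 5 first appears (with n ≥ 1) at t[5].

5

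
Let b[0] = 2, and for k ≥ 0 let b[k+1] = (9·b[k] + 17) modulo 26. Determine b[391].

b[0] = 2,  b[1] = 9,  b[2] = 20,  b[3] = 15,  b[4] = 22,  b[5] = 7,  b[6] = 2.
The sequence repeats with period 6.
(391 - 0) mod 6 = 1, so b[391] = b[1] = 9.

9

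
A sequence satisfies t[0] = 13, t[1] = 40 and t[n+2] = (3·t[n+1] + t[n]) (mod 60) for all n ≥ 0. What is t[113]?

Listing terms: t[0] = 13,  t[1] = 40,  t[2] = 13,  t[3] = 19,  t[4] = 10,  t[5] = 49,  t[6] = 37,  t[7] = 40,  t[8] = 37,  t[9] = 31,  t[10] = 10,  t[11] = 1,  t[12] = 13,  t[13] = 40.
Since (t[12], t[13]) = (t[0], t[1]) = (13, 40) (two consecutive terms determine the rest), the sequence is periodic with period 12.
(113 - 0) mod 12 = 5, so t[113] = t[5] = 49.

49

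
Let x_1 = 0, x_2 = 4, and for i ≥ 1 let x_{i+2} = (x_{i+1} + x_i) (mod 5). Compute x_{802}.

We have x_1 = 0, x_2 = 4, x_3 = 4, x_4 = 3, x_5 = 2, x_6 = 0, x_7 = 2, x_8 = 2, x_9 = 4, x_{10} = 1, x_{11} = 0, x_{12} = 1, x_{13} = 1, x_{14} = 2, x_{15} = 3, x_{16} = 0, x_{17} = 3, x_{18} = 3, x_{19} = 1, x_{20} = 4, x_{21} = 0, x_{22} = 4.
The sequence repeats with period 20.
So x_{802} = x_{1 + ((802-1) mod 20)} = x_2 = 4.

4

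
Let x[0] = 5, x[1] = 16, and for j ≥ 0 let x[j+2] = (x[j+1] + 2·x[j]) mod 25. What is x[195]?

We have x[0] = 5; x[1] = 16; x[2] = 1; x[3] = 8; x[4] = 10; x[5] = 1; x[6] = 21; x[7] = 23; x[8] = 15; x[9] = 11; x[10] = 16; x[11] = 13; x[12] = 20; x[13] = 21; x[14] = 11; x[15] = 3; x[16] = 0; x[17] = 6; x[18] = 6; x[19] = 18; x[20] = 5; x[21] = 16.
Since (x[20], x[21]) = (x[0], x[1]) = (5, 16) (two consecutive terms determine the rest), the sequence is periodic with period 20.
(195 - 0) mod 20 = 15, so x[195] = x[15] = 3.

3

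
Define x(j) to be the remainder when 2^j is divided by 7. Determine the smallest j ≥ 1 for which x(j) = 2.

x(0) = 1; x(1) = 2; x(2) = 4; x(3) = 1.
The sequence repeats with period 3.
The value 2 first appears (with j ≥ 1) at x(1).

1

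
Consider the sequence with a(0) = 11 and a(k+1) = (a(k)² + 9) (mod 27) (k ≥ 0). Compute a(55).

Computing terms: a(0) = 11; a(1) = 22; a(2) = 7; a(3) = 4; a(4) = 25; a(5) = 13; a(6) = 16; a(7) = 22.
Since a(7) = a(1) = 22, the sequence is eventually periodic: after a pre-period of length 1 it cycles with period 6.
For k ≥ 1, a(k) depends only on (k - 1) mod 6. (55 - 1) mod 6 = 0, so a(55) = a(1) = 22.

22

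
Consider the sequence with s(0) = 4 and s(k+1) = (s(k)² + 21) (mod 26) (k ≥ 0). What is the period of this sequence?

Computing terms: s(0) = 4; s(1) = 11; s(2) = 12; s(3) = 9; s(4) = 24; s(5) = 25; s(6) = 22; s(7) = 11.
Since s(7) = s(1) = 11, the sequence is eventually periodic: after a pre-period of length 1 it cycles with period 6.

6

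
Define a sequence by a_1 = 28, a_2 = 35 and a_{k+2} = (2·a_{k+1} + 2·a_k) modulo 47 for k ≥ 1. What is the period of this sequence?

46

We have a_1 = 28,  a_2 = 35,  a_3 = 32,  a_4 = 40,  a_5 = 3,  a_6 = 39,  a_7 = 37,  a_8 = 11,  a_9 = 2,  a_{10} = 26,  a_{11} = 9,  a_{12} = 23,  a_{13} = 17,  a_{14} = 33,  a_{15} = 6,  a_{16} = 31,  a_{17} = 27,  a_{18} = 22,  a_{19} = 4,  a_{20} = 5,  a_{21} = 18,  a_{22} = 46,  a_{23} = 34,  a_{24} = 19,  a_{25} = 12,  a_{26} = 15,  a_{27} = 7,  a_{28} = 44,  a_{29} = 8,  a_{30} = 10,  a_{31} = 36,  a_{32} = 45,  a_{33} = 21,  a_{34} = 38,  a_{35} = 24,  a_{36} = 30,  a_{37} = 14,  a_{38} = 41,  a_{39} = 16,  a_{40} = 20,  a_{41} = 25,  a_{42} = 43,  a_{43} = 42,  a_{44} = 29,  a_{45} = 1,  a_{46} = 13,  a_{47} = 28,  a_{48} = 35.
The sequence repeats with period 46.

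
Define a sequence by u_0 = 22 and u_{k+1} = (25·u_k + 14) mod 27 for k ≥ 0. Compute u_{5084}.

14

u_0 = 22,  u_1 = 24,  u_2 = 20,  u_3 = 1,  u_4 = 12,  u_5 = 17,  u_6 = 7,  u_7 = 0,  u_8 = 14,  u_9 = 13,  u_{10} = 15,  u_{11} = 11,  u_{12} = 19,  u_{13} = 3,  u_{14} = 8,  u_{15} = 25,  u_{16} = 18,  u_{17} = 5,  u_{18} = 4,  u_{19} = 6,  u_{20} = 2,  u_{21} = 10,  u_{22} = 21,  u_{23} = 26,  u_{24} = 16,  u_{25} = 9,  u_{26} = 23,  u_{27} = 22.
The sequence repeats with period 27.
So u_{5084} = u_{0 + ((5084-0) mod 27)} = u_8 = 14.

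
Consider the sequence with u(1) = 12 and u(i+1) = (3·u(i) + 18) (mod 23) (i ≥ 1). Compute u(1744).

We have u(1) = 12; u(2) = 8; u(3) = 19; u(4) = 6; u(5) = 13; u(6) = 11; u(7) = 5; u(8) = 10; u(9) = 2; u(10) = 1; u(11) = 21; u(12) = 12.
Since u(12) = u(1) = 12, the sequence is periodic with period 11.
So u(1744) = u(1 + ((1744-1) mod 11)) = u(6) = 11.

11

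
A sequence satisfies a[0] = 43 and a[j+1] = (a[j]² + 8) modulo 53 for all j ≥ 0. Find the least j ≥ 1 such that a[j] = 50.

11

We have a[0] = 43,  a[1] = 2,  a[2] = 12,  a[3] = 46,  a[4] = 4,  a[5] = 24,  a[6] = 1,  a[7] = 9,  a[8] = 36,  a[9] = 32,  a[10] = 25,  a[11] = 50,  a[12] = 17,  a[13] = 32.
Since a[13] = a[9] = 32, the sequence is eventually periodic: after a pre-period of length 9 it cycles with period 4.
The value 50 first appears (with j ≥ 1) at a[11].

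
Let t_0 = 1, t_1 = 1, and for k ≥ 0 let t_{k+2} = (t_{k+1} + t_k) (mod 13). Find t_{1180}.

5

t_0 = 1; t_1 = 1; t_2 = 2; t_3 = 3; t_4 = 5; t_5 = 8; t_6 = 0; t_7 = 8; t_8 = 8; t_9 = 3; t_{10} = 11; t_{11} = 1; t_{12} = 12; t_{13} = 0; t_{14} = 12; t_{15} = 12; t_{16} = 11; t_{17} = 10; t_{18} = 8; t_{19} = 5; t_{20} = 0; t_{21} = 5; t_{22} = 5; t_{23} = 10; t_{24} = 2; t_{25} = 12; t_{26} = 1; t_{27} = 0; t_{28} = 1; t_{29} = 1.
Since (t_{28}, t_{29}) = (t_0, t_1) = (1, 1) (two consecutive terms determine the rest), the sequence is periodic with period 28.
So t_{1180} = t_{0 + ((1180-0) mod 28)} = t_4 = 5.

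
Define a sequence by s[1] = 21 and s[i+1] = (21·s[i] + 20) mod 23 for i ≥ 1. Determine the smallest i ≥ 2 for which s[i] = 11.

22

We have s[1] = 21; s[2] = 1; s[3] = 18; s[4] = 7; s[5] = 6; s[6] = 8; s[7] = 4; s[8] = 12; s[9] = 19; s[10] = 5; s[11] = 10; s[12] = 0; s[13] = 20; s[14] = 3; s[15] = 14; s[16] = 15; s[17] = 13; s[18] = 17; s[19] = 9; s[20] = 2; s[21] = 16; s[22] = 11; s[23] = 21.
The sequence repeats with period 22.
The value 11 first appears (with i ≥ 2) at s[22].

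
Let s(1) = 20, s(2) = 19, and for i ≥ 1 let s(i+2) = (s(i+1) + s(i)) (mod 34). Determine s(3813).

9

s(1) = 20; s(2) = 19; s(3) = 5; s(4) = 24; s(5) = 29; s(6) = 19; s(7) = 14; s(8) = 33; s(9) = 13; s(10) = 12; s(11) = 25; s(12) = 3; s(13) = 28; s(14) = 31; s(15) = 25; s(16) = 22; s(17) = 13; s(18) = 1; s(19) = 14; s(20) = 15; s(21) = 29; s(22) = 10; s(23) = 5; s(24) = 15; s(25) = 20; s(26) = 1; s(27) = 21; s(28) = 22; s(29) = 9; s(30) = 31; s(31) = 6; s(32) = 3; s(33) = 9; s(34) = 12; s(35) = 21; s(36) = 33; s(37) = 20; s(38) = 19.
The sequence repeats with period 36.
So s(3813) = s(1 + ((3813-1) mod 36)) = s(33) = 9.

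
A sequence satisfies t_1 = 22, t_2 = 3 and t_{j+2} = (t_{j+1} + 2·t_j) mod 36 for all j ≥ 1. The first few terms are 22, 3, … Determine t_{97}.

We have t_1 = 22,  t_2 = 3,  t_3 = 11,  t_4 = 17,  t_5 = 3,  t_6 = 1,  t_7 = 7,  t_8 = 9,  t_9 = 23,  t_{10} = 5,  t_{11} = 15,  t_{12} = 25,  t_{13} = 19,  t_{14} = 33,  t_{15} = 35,  t_{16} = 29,  t_{17} = 27,  t_{18} = 13,  t_{19} = 31,  t_{20} = 21,  t_{21} = 11,  t_{22} = 17.
Since (t_{21}, t_{22}) = (t_3, t_4) = (11, 17) (two consecutive terms determine the rest), the sequence is eventually periodic: after a pre-period of length 2 it cycles with period 18.
For j ≥ 3, t_j depends only on (j - 3) mod 18. (97 - 3) mod 18 = 4, so t_{97} = t_7 = 7.

7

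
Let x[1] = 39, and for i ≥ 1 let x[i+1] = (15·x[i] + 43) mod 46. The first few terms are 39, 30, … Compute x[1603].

x[1] = 39,  x[2] = 30,  x[3] = 33,  x[4] = 32,  x[5] = 17,  x[6] = 22,  x[7] = 5,  x[8] = 26,  x[9] = 19,  x[10] = 6,  x[11] = 41,  x[12] = 14,  x[13] = 23,  x[14] = 20,  x[15] = 21,  x[16] = 36,  x[17] = 31,  x[18] = 2,  x[19] = 27,  x[20] = 34,  x[21] = 1,  x[22] = 12,  x[23] = 39.
The sequence repeats with period 22.
(1603 - 1) mod 22 = 18, so x[1603] = x[19] = 27.

27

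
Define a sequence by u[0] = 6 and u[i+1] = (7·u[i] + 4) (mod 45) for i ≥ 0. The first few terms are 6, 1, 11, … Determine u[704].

u[0] = 6, u[1] = 1, u[2] = 11, u[3] = 36, u[4] = 31, u[5] = 41, u[6] = 21, u[7] = 16, u[8] = 26, u[9] = 6.
Since u[9] = u[0] = 6, the sequence is periodic with period 9.
(704 - 0) mod 9 = 2, so u[704] = u[2] = 11.

11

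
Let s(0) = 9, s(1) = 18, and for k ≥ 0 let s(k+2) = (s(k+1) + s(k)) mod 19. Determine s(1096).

Listing terms: s(0) = 9, s(1) = 18, s(2) = 8, s(3) = 7, s(4) = 15, s(5) = 3, s(6) = 18, s(7) = 2, s(8) = 1, s(9) = 3, s(10) = 4, s(11) = 7, s(12) = 11, s(13) = 18, s(14) = 10, s(15) = 9, s(16) = 0, s(17) = 9, s(18) = 9, s(19) = 18.
Since (s(18), s(19)) = (s(0), s(1)) = (9, 18) (two consecutive terms determine the rest), the sequence is periodic with period 18.
So s(1096) = s(0 + ((1096-0) mod 18)) = s(16) = 0.

0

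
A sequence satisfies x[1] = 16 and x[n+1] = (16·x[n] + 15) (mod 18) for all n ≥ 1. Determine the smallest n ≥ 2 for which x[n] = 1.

Computing terms: x[1] = 16,  x[2] = 1,  x[3] = 13,  x[4] = 7,  x[5] = 1.
Since x[5] = x[2] = 1, the sequence is eventually periodic: after a pre-period of length 1 it cycles with period 3.
The value 1 first appears (with n ≥ 2) at x[2].

2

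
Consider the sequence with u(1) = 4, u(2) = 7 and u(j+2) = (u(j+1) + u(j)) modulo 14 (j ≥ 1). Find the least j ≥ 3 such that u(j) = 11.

3

We have u(1) = 4; u(2) = 7; u(3) = 11; u(4) = 4; u(5) = 1; u(6) = 5; u(7) = 6; u(8) = 11; u(9) = 3; u(10) = 0; u(11) = 3; u(12) = 3; u(13) = 6; u(14) = 9; u(15) = 1; u(16) = 10; u(17) = 11; u(18) = 7; u(19) = 4; u(20) = 11; u(21) = 1; u(22) = 12; u(23) = 13; u(24) = 11; u(25) = 10; u(26) = 7; u(27) = 3; u(28) = 10; u(29) = 13; u(30) = 9; u(31) = 8; u(32) = 3; u(33) = 11; u(34) = 0; u(35) = 11; u(36) = 11; u(37) = 8; u(38) = 5; u(39) = 13; u(40) = 4; u(41) = 3; u(42) = 7; u(43) = 10; u(44) = 3; u(45) = 13; u(46) = 2; u(47) = 1; u(48) = 3; u(49) = 4; u(50) = 7.
The sequence repeats with period 48.
The value 11 first appears (with j ≥ 3) at u(3).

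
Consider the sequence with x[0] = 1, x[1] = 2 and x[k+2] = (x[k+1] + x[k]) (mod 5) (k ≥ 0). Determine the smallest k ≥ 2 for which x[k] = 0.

We have x[0] = 1, x[1] = 2, x[2] = 3, x[3] = 0, x[4] = 3, x[5] = 3, x[6] = 1, x[7] = 4, x[8] = 0, x[9] = 4, x[10] = 4, x[11] = 3, x[12] = 2, x[13] = 0, x[14] = 2, x[15] = 2, x[16] = 4, x[17] = 1, x[18] = 0, x[19] = 1, x[20] = 1, x[21] = 2.
Since (x[20], x[21]) = (x[0], x[1]) = (1, 2) (two consecutive terms determine the rest), the sequence is periodic with period 20.
The value 0 first appears (with k ≥ 2) at x[3].

3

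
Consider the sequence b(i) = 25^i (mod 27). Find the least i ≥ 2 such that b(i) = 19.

b(1) = 25, b(2) = 4, b(3) = 19, b(4) = 16, b(5) = 22, b(6) = 10, b(7) = 7, b(8) = 13, b(9) = 1, b(10) = 25.
The sequence repeats with period 9.
The value 19 first appears (with i ≥ 2) at b(3).

3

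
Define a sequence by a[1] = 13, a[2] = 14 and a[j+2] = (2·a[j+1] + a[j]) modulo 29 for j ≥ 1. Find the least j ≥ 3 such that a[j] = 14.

22

We have a[1] = 13,  a[2] = 14,  a[3] = 12,  a[4] = 9,  a[5] = 1,  a[6] = 11,  a[7] = 23,  a[8] = 28,  a[9] = 21,  a[10] = 12,  a[11] = 16,  a[12] = 15,  a[13] = 17,  a[14] = 20,  a[15] = 28,  a[16] = 18,  a[17] = 6,  a[18] = 1,  a[19] = 8,  a[20] = 17,  a[21] = 13,  a[22] = 14.
The sequence repeats with period 20.
The value 14 next appears (with j ≥ 3) at a[22].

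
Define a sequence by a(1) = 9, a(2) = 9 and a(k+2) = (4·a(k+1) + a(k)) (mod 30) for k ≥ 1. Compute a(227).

3

We have a(1) = 9,  a(2) = 9,  a(3) = 15,  a(4) = 9,  a(5) = 21,  a(6) = 3,  a(7) = 3,  a(8) = 15,  a(9) = 3,  a(10) = 27,  a(11) = 21,  a(12) = 21,  a(13) = 15,  a(14) = 21,  a(15) = 9,  a(16) = 27,  a(17) = 27,  a(18) = 15,  a(19) = 27,  a(20) = 3,  a(21) = 9,  a(22) = 9.
Since (a(21), a(22)) = (a(1), a(2)) = (9, 9) (two consecutive terms determine the rest), the sequence is periodic with period 20.
(227 - 1) mod 20 = 6, so a(227) = a(7) = 3.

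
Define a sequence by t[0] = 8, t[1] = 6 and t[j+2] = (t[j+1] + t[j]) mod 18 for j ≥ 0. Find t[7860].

10

Computing terms: t[0] = 8, t[1] = 6, t[2] = 14, t[3] = 2, t[4] = 16, t[5] = 0, t[6] = 16, t[7] = 16, t[8] = 14, t[9] = 12, t[10] = 8, t[11] = 2, t[12] = 10, t[13] = 12, t[14] = 4, t[15] = 16, t[16] = 2, t[17] = 0, t[18] = 2, t[19] = 2, t[20] = 4, t[21] = 6, t[22] = 10, t[23] = 16, t[24] = 8, t[25] = 6.
The sequence repeats with period 24.
So t[7860] = t[0 + ((7860-0) mod 24)] = t[12] = 10.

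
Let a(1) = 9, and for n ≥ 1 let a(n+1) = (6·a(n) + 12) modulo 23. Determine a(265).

Computing terms: a(1) = 9, a(2) = 20, a(3) = 17, a(4) = 22, a(5) = 6, a(6) = 2, a(7) = 1, a(8) = 18, a(9) = 5, a(10) = 19, a(11) = 11, a(12) = 9.
Since a(12) = a(1) = 9, the sequence is periodic with period 11.
So a(265) = a(1 + ((265-1) mod 11)) = a(1) = 9.

9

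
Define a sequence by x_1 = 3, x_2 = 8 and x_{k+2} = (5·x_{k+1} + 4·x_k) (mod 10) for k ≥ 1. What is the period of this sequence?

Listing terms: x_1 = 3,  x_2 = 8,  x_3 = 2,  x_4 = 2,  x_5 = 8,  x_6 = 8,  x_7 = 2.
Since (x_6, x_7) = (x_2, x_3) = (8, 2) (two consecutive terms determine the rest), the sequence is eventually periodic: after a pre-period of length 1 it cycles with period 4.

4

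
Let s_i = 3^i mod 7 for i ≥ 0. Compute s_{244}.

4

We have s_0 = 1; s_1 = 3; s_2 = 2; s_3 = 6; s_4 = 4; s_5 = 5; s_6 = 1.
Since s_6 = s_0 = 1, the sequence is periodic with period 6.
So s_{244} = s_{0 + ((244-0) mod 6)} = s_4 = 4.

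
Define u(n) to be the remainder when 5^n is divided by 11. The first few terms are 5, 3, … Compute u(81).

We have u(1) = 5,  u(2) = 3,  u(3) = 4,  u(4) = 9,  u(5) = 1,  u(6) = 5.
Since u(6) = u(1) = 5, the sequence is periodic with period 5.
So u(81) = u(1 + ((81-1) mod 5)) = u(1) = 5.

5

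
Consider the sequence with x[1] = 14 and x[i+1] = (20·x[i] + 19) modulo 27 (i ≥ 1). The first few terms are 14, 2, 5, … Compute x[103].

14

Listing terms: x[1] = 14, x[2] = 2, x[3] = 5, x[4] = 11, x[5] = 23, x[6] = 20, x[7] = 14.
The sequence repeats with period 6.
So x[103] = x[1 + ((103-1) mod 6)] = x[1] = 14.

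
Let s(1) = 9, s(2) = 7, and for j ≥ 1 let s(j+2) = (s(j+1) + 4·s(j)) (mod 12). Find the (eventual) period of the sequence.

Listing terms: s(1) = 9,  s(2) = 7,  s(3) = 7,  s(4) = 11,  s(5) = 3,  s(6) = 11,  s(7) = 11,  s(8) = 7,  s(9) = 3,  s(10) = 7,  s(11) = 7.
Since (s(10), s(11)) = (s(2), s(3)) = (7, 7) (two consecutive terms determine the rest), the sequence is eventually periodic: after a pre-period of length 1 it cycles with period 8.

8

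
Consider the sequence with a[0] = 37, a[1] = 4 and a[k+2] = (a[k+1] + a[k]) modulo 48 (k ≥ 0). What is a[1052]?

Computing terms: a[0] = 37; a[1] = 4; a[2] = 41; a[3] = 45; a[4] = 38; a[5] = 35; a[6] = 25; a[7] = 12; a[8] = 37; a[9] = 1; a[10] = 38; a[11] = 39; a[12] = 29; a[13] = 20; a[14] = 1; a[15] = 21; a[16] = 22; a[17] = 43; a[18] = 17; a[19] = 12; a[20] = 29; a[21] = 41; a[22] = 22; a[23] = 15; a[24] = 37; a[25] = 4.
The sequence repeats with period 24.
So a[1052] = a[0 + ((1052-0) mod 24)] = a[20] = 29.

29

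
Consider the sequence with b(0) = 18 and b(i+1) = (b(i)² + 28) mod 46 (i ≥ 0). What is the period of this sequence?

4

Computing terms: b(0) = 18; b(1) = 30; b(2) = 8; b(3) = 0; b(4) = 28; b(5) = 30.
Since b(5) = b(1) = 30, the sequence is eventually periodic: after a pre-period of length 1 it cycles with period 4.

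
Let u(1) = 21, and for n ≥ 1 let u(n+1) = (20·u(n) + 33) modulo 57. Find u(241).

Computing terms: u(1) = 21; u(2) = 54; u(3) = 30; u(4) = 6; u(5) = 39; u(6) = 15; u(7) = 48; u(8) = 24; u(9) = 0; u(10) = 33; u(11) = 9; u(12) = 42; u(13) = 18; u(14) = 51; u(15) = 27; u(16) = 3; u(17) = 36; u(18) = 12; u(19) = 45; u(20) = 21.
Since u(20) = u(1) = 21, the sequence is periodic with period 19.
(241 - 1) mod 19 = 12, so u(241) = u(13) = 18.

18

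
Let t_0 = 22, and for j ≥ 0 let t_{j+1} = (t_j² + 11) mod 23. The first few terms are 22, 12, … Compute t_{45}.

1

We have t_0 = 22,  t_1 = 12,  t_2 = 17,  t_3 = 1,  t_4 = 12.
Since t_4 = t_1 = 12, the sequence is eventually periodic: after a pre-period of length 1 it cycles with period 3.
For j ≥ 1, t_j depends only on (j - 1) mod 3. (45 - 1) mod 3 = 2, so t_{45} = t_3 = 1.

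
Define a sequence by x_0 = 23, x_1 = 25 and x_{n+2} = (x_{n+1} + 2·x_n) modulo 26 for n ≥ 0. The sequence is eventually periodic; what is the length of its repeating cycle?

Listing terms: x_0 = 23,  x_1 = 25,  x_2 = 19,  x_3 = 17,  x_4 = 3,  x_5 = 11,  x_6 = 17,  x_7 = 13,  x_8 = 21,  x_9 = 21,  x_{10} = 11,  x_{11} = 1,  x_{12} = 23,  x_{13} = 25.
Since (x_{12}, x_{13}) = (x_0, x_1) = (23, 25) (two consecutive terms determine the rest), the sequence is periodic with period 12.

12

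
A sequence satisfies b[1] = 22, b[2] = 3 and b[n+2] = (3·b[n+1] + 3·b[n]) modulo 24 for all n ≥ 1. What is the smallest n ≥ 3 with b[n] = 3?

We have b[1] = 22,  b[2] = 3,  b[3] = 3,  b[4] = 18,  b[5] = 15,  b[6] = 3,  b[7] = 6,  b[8] = 3,  b[9] = 3.
Since (b[8], b[9]) = (b[2], b[3]) = (3, 3) (two consecutive terms determine the rest), the sequence is eventually periodic: after a pre-period of length 1 it cycles with period 6.
The value 3 first appears (with n ≥ 3) at b[3].

3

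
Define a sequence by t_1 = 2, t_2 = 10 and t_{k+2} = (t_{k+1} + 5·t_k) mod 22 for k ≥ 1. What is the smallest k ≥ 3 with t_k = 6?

7

Computing terms: t_1 = 2, t_2 = 10, t_3 = 20, t_4 = 4, t_5 = 16, t_6 = 14, t_7 = 6, t_8 = 10, t_9 = 18, t_{10} = 2, t_{11} = 4, t_{12} = 14, t_{13} = 12, t_{14} = 16, t_{15} = 10, t_{16} = 2, t_{17} = 8, t_{18} = 18, t_{19} = 14, t_{20} = 16, t_{21} = 20, t_{22} = 12, t_{23} = 2, t_{24} = 18, t_{25} = 6, t_{26} = 8, t_{27} = 16, t_{28} = 12, t_{29} = 4, t_{30} = 20, t_{31} = 18, t_{32} = 8, t_{33} = 10, t_{34} = 6, t_{35} = 12, t_{36} = 20, t_{37} = 14, t_{38} = 4, t_{39} = 8, t_{40} = 6, t_{41} = 2, t_{42} = 10.
Since (t_{41}, t_{42}) = (t_1, t_2) = (2, 10) (two consecutive terms determine the rest), the sequence is periodic with period 40.
The value 6 first appears (with k ≥ 3) at t_7.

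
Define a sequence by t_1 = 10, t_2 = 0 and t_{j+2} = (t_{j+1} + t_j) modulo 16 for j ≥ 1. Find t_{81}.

t_1 = 10, t_2 = 0, t_3 = 10, t_4 = 10, t_5 = 4, t_6 = 14, t_7 = 2, t_8 = 0, t_9 = 2, t_{10} = 2, t_{11} = 4, t_{12} = 6, t_{13} = 10, t_{14} = 0.
The sequence repeats with period 12.
So t_{81} = t_{1 + ((81-1) mod 12)} = t_9 = 2.

2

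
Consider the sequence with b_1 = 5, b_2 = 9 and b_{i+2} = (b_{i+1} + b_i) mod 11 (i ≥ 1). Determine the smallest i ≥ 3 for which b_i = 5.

Computing terms: b_1 = 5,  b_2 = 9,  b_3 = 3,  b_4 = 1,  b_5 = 4,  b_6 = 5,  b_7 = 9.
Since (b_6, b_7) = (b_1, b_2) = (5, 9) (two consecutive terms determine the rest), the sequence is periodic with period 5.
The value 5 next appears (with i ≥ 3) at b_6.

6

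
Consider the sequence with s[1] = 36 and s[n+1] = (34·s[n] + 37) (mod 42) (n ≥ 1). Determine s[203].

1

Listing terms: s[1] = 36, s[2] = 1, s[3] = 29, s[4] = 15, s[5] = 1.
Since s[5] = s[2] = 1, the sequence is eventually periodic: after a pre-period of length 1 it cycles with period 3.
For n ≥ 2, s[n] depends only on (n - 2) mod 3. (203 - 2) mod 3 = 0, so s[203] = s[2] = 1.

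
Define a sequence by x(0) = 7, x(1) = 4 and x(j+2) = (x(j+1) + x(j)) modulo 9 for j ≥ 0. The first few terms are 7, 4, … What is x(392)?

4

We have x(0) = 7; x(1) = 4; x(2) = 2; x(3) = 6; x(4) = 8; x(5) = 5; x(6) = 4; x(7) = 0; x(8) = 4; x(9) = 4; x(10) = 8; x(11) = 3; x(12) = 2; x(13) = 5; x(14) = 7; x(15) = 3; x(16) = 1; x(17) = 4; x(18) = 5; x(19) = 0; x(20) = 5; x(21) = 5; x(22) = 1; x(23) = 6; x(24) = 7; x(25) = 4.
The sequence repeats with period 24.
So x(392) = x(0 + ((392-0) mod 24)) = x(8) = 4.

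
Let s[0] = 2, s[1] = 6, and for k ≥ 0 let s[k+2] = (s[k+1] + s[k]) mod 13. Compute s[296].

5

Listing terms: s[0] = 2; s[1] = 6; s[2] = 8; s[3] = 1; s[4] = 9; s[5] = 10; s[6] = 6; s[7] = 3; s[8] = 9; s[9] = 12; s[10] = 8; s[11] = 7; s[12] = 2; s[13] = 9; s[14] = 11; s[15] = 7; s[16] = 5; s[17] = 12; s[18] = 4; s[19] = 3; s[20] = 7; s[21] = 10; s[22] = 4; s[23] = 1; s[24] = 5; s[25] = 6; s[26] = 11; s[27] = 4; s[28] = 2; s[29] = 6.
The sequence repeats with period 28.
(296 - 0) mod 28 = 16, so s[296] = s[16] = 5.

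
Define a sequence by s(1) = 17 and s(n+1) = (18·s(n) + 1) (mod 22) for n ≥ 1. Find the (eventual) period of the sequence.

Computing terms: s(1) = 17; s(2) = 21; s(3) = 5; s(4) = 3; s(5) = 11; s(6) = 1; s(7) = 19; s(8) = 13; s(9) = 15; s(10) = 7; s(11) = 17.
The sequence repeats with period 10.

10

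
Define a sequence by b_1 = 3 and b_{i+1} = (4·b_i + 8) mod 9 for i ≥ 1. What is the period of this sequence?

9

b_1 = 3; b_2 = 2; b_3 = 7; b_4 = 0; b_5 = 8; b_6 = 4; b_7 = 6; b_8 = 5; b_9 = 1; b_{10} = 3.
The sequence repeats with period 9.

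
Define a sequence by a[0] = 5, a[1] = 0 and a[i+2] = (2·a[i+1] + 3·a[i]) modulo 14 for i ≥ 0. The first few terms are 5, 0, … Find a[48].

5

Listing terms: a[0] = 5,  a[1] = 0,  a[2] = 1,  a[3] = 2,  a[4] = 7,  a[5] = 6,  a[6] = 5,  a[7] = 0.
Since (a[6], a[7]) = (a[0], a[1]) = (5, 0) (two consecutive terms determine the rest), the sequence is periodic with period 6.
(48 - 0) mod 6 = 0, so a[48] = a[0] = 5.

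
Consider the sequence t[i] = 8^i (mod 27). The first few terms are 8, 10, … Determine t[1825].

8

We have t[1] = 8; t[2] = 10; t[3] = 26; t[4] = 19; t[5] = 17; t[6] = 1; t[7] = 8.
Since t[7] = t[1] = 8, the sequence is periodic with period 6.
(1825 - 1) mod 6 = 0, so t[1825] = t[1] = 8.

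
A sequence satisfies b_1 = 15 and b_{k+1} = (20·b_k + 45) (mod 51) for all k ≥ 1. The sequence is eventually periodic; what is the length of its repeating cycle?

Listing terms: b_1 = 15; b_2 = 39; b_3 = 9; b_4 = 21; b_5 = 6; b_6 = 12; b_7 = 30; b_8 = 33; b_9 = 42; b_{10} = 18; b_{11} = 48; b_{12} = 36; b_{13} = 0; b_{14} = 45; b_{15} = 27; b_{16} = 24; b_{17} = 15.
The sequence repeats with period 16.

16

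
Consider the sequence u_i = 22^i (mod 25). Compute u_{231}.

3

Listing terms: u_1 = 22,  u_2 = 9,  u_3 = 23,  u_4 = 6,  u_5 = 7,  u_6 = 4,  u_7 = 13,  u_8 = 11,  u_9 = 17,  u_{10} = 24,  u_{11} = 3,  u_{12} = 16,  u_{13} = 2,  u_{14} = 19,  u_{15} = 18,  u_{16} = 21,  u_{17} = 12,  u_{18} = 14,  u_{19} = 8,  u_{20} = 1,  u_{21} = 22.
Since u_{21} = u_1 = 22, the sequence is periodic with period 20.
So u_{231} = u_{1 + ((231-1) mod 20)} = u_{11} = 3.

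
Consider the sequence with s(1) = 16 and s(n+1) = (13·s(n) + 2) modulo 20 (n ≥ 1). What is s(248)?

18

We have s(1) = 16,  s(2) = 10,  s(3) = 12,  s(4) = 18,  s(5) = 16.
Since s(5) = s(1) = 16, the sequence is periodic with period 4.
(248 - 1) mod 4 = 3, so s(248) = s(4) = 18.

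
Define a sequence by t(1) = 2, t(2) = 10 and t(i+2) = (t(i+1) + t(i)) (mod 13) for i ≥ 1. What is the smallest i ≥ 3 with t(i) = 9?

t(1) = 2; t(2) = 10; t(3) = 12; t(4) = 9; t(5) = 8; t(6) = 4; t(7) = 12; t(8) = 3; t(9) = 2; t(10) = 5; t(11) = 7; t(12) = 12; t(13) = 6; t(14) = 5; t(15) = 11; t(16) = 3; t(17) = 1; t(18) = 4; t(19) = 5; t(20) = 9; t(21) = 1; t(22) = 10; t(23) = 11; t(24) = 8; t(25) = 6; t(26) = 1; t(27) = 7; t(28) = 8; t(29) = 2; t(30) = 10.
The sequence repeats with period 28.
The value 9 first appears (with i ≥ 3) at t(4).

4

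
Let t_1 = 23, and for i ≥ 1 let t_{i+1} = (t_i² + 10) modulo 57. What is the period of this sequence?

7

Listing terms: t_1 = 23, t_2 = 26, t_3 = 2, t_4 = 14, t_5 = 35, t_6 = 38, t_7 = 29, t_8 = 53, t_9 = 26.
Since t_9 = t_2 = 26, the sequence is eventually periodic: after a pre-period of length 1 it cycles with period 7.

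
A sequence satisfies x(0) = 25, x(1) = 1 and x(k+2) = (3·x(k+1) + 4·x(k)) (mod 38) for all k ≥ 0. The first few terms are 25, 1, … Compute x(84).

3

We have x(0) = 25, x(1) = 1, x(2) = 27, x(3) = 9, x(4) = 21, x(5) = 23, x(6) = 1, x(7) = 19, x(8) = 23, x(9) = 31, x(10) = 33, x(11) = 33, x(12) = 3, x(13) = 27, x(14) = 17, x(15) = 7, x(16) = 13, x(17) = 29, x(18) = 25, x(19) = 1.
Since (x(18), x(19)) = (x(0), x(1)) = (25, 1) (two consecutive terms determine the rest), the sequence is periodic with period 18.
So x(84) = x(0 + ((84-0) mod 18)) = x(12) = 3.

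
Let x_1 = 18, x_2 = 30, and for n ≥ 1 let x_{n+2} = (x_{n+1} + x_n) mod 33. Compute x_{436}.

6

x_1 = 18,  x_2 = 30,  x_3 = 15,  x_4 = 12,  x_5 = 27,  x_6 = 6,  x_7 = 0,  x_8 = 6,  x_9 = 6,  x_{10} = 12,  x_{11} = 18,  x_{12} = 30.
The sequence repeats with period 10.
So x_{436} = x_{1 + ((436-1) mod 10)} = x_6 = 6.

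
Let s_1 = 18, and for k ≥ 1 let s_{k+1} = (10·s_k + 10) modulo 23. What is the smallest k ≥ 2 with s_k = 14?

Listing terms: s_1 = 18; s_2 = 6; s_3 = 1; s_4 = 20; s_5 = 3; s_6 = 17; s_7 = 19; s_8 = 16; s_9 = 9; s_{10} = 8; s_{11} = 21; s_{12} = 13; s_{13} = 2; s_{14} = 7; s_{15} = 11; s_{16} = 5; s_{17} = 14; s_{18} = 12; s_{19} = 15; s_{20} = 22; s_{21} = 0; s_{22} = 10; s_{23} = 18.
The sequence repeats with period 22.
The value 14 first appears (with k ≥ 2) at s_{17}.

17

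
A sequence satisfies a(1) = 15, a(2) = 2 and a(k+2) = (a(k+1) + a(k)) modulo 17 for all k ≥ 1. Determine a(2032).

7

a(1) = 15, a(2) = 2, a(3) = 0, a(4) = 2, a(5) = 2, a(6) = 4, a(7) = 6, a(8) = 10, a(9) = 16, a(10) = 9, a(11) = 8, a(12) = 0, a(13) = 8, a(14) = 8, a(15) = 16, a(16) = 7, a(17) = 6, a(18) = 13, a(19) = 2, a(20) = 15, a(21) = 0, a(22) = 15, a(23) = 15, a(24) = 13, a(25) = 11, a(26) = 7, a(27) = 1, a(28) = 8, a(29) = 9, a(30) = 0, a(31) = 9, a(32) = 9, a(33) = 1, a(34) = 10, a(35) = 11, a(36) = 4, a(37) = 15, a(38) = 2.
Since (a(37), a(38)) = (a(1), a(2)) = (15, 2) (two consecutive terms determine the rest), the sequence is periodic with period 36.
(2032 - 1) mod 36 = 15, so a(2032) = a(16) = 7.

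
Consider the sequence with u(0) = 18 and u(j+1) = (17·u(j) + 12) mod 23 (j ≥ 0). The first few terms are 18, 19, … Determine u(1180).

u(0) = 18, u(1) = 19, u(2) = 13, u(3) = 3, u(4) = 17, u(5) = 2, u(6) = 0, u(7) = 12, u(8) = 9, u(9) = 4, u(10) = 11, u(11) = 15, u(12) = 14, u(13) = 20, u(14) = 7, u(15) = 16, u(16) = 8, u(17) = 10, u(18) = 21, u(19) = 1, u(20) = 6, u(21) = 22, u(22) = 18.
The sequence repeats with period 22.
(1180 - 0) mod 22 = 14, so u(1180) = u(14) = 7.

7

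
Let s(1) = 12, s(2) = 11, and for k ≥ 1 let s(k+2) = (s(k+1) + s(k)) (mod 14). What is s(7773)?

s(1) = 12, s(2) = 11, s(3) = 9, s(4) = 6, s(5) = 1, s(6) = 7, s(7) = 8, s(8) = 1, s(9) = 9, s(10) = 10, s(11) = 5, s(12) = 1, s(13) = 6, s(14) = 7, s(15) = 13, s(16) = 6, s(17) = 5, s(18) = 11, s(19) = 2, s(20) = 13, s(21) = 1, s(22) = 0, s(23) = 1, s(24) = 1, s(25) = 2, s(26) = 3, s(27) = 5, s(28) = 8, s(29) = 13, s(30) = 7, s(31) = 6, s(32) = 13, s(33) = 5, s(34) = 4, s(35) = 9, s(36) = 13, s(37) = 8, s(38) = 7, s(39) = 1, s(40) = 8, s(41) = 9, s(42) = 3, s(43) = 12, s(44) = 1, s(45) = 13, s(46) = 0, s(47) = 13, s(48) = 13, s(49) = 12, s(50) = 11.
Since (s(49), s(50)) = (s(1), s(2)) = (12, 11) (two consecutive terms determine the rest), the sequence is periodic with period 48.
So s(7773) = s(1 + ((7773-1) mod 48)) = s(45) = 13.

13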